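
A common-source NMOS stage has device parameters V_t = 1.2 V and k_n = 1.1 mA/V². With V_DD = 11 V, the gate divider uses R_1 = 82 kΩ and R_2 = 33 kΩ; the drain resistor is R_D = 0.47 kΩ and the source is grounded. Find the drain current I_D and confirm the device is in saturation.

I_D ≈ 2.1 mA

V_G = V_DD·R_2/(R_1+R_2) = 11×33/115 = 3.16 V. With the source grounded, V_GS = V_G = 3.16 V.
Assume saturation: I_D = (k_n/2)(V_GS − V_t)² = (1.1/2)×(3.16 − 1.2)² = 0.55×1.96² = 2.11 mA.
V_DS = V_DD − I_D·R_D = 11 − 2.11×0.47 = 10 V.
Saturation requires V_DS ≥ V_GS − V_t = 1.96 V; 10 ≥ 1.96 ✓.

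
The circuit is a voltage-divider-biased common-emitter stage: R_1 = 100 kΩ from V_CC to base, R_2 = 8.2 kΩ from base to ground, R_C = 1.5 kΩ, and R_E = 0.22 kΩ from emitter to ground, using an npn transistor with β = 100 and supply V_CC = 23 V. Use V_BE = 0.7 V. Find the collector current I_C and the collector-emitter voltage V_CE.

Thevenize the base divider: V_Th = V_CC·R_2/(R_1+R_2) = 23×8.2/108 = 1.74 V, R_Th = R_1‖R_2 = 7.58 kΩ.
Base-emitter loop: V_Th = I_B·R_Th + V_BE + (β+1)I_B·R_E, so I_B = (1.74 − 0.7) / (7.58 + 101×0.22) = 0.035 mA.
I_C = β·I_B = 100×0.035 = 3.5 mA, and I_E = (β+1)I_B = 3.54 mA.
V_CE = V_CC − I_C·R_C − I_E·R_E = 23 − 3.5×1.5 − 3.54×0.22 = 17 V.
V_CE = 17 V > 0.2 V confirms active-region operation.

I_C ≈ 3.5 mA, V_CE ≈ 17 V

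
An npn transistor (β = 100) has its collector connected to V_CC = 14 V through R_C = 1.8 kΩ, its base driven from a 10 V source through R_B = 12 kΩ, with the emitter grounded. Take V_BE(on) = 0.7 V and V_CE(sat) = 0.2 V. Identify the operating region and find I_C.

Assume active: I_B = (10 − 0.7)/12 = 0.775 mA, giving I_C = β·I_B = 77.5 mA.
But then V_CE = 14 − 77.5×1.8 = -126 V < V_CE(sat) = 0.2 V — impossible in the active region.
So the transistor is saturated. With V_CE = 0.2 V, I_C = (V_CC − 0.2)/R_C = 13.8/1.8 = 7.67 mA.
Check: β·I_B = 77.5 mA > I_C = 7.67 mA, confirming saturation.

saturation; I_C ≈ 7.7 mA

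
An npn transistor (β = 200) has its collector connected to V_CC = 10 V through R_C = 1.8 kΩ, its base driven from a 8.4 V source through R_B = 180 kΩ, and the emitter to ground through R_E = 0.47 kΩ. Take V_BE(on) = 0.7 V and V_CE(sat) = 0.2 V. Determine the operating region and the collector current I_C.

Assume active: I_B = (8.4 − 0.7)/(180 + 201×0.47) = 0.0281 mA, I_C = β·I_B = 5.61 mA.
Then V_CE = 10 − 5.61×1.8 − 5.64×0.47 = -2.75 V < 0.2 V — the active assumption fails.
Re-solve with V_CE = 0.2 V. KCL at the emitter: V_E/R_E = (V_BB−0.7−V_E)/R_B + (V_CC−0.2−V_E)/R_C, giving V_E = 2.04 V.
I_C = (V_CC − 0.2 − V_E)/R_C = (9.8 − 2.04)/1.8 = 4.31 mA.
Check: I_B = (7.7 − 2.04)/180 = 0.0314 mA, and β·I_B = 6.29 mA > I_C, confirming saturation.

saturation; I_C ≈ 4.3 mA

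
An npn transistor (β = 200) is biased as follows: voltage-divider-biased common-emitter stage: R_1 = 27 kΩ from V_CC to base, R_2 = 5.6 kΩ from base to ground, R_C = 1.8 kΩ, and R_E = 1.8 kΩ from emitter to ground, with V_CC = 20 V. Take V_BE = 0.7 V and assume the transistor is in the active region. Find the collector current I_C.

I_C ≈ 1.5 mA

Thevenize the base divider: V_Th = V_CC·R_2/(R_1+R_2) = 20×5.6/32.6 = 3.44 V, R_Th = R_1‖R_2 = 4.64 kΩ.
Base-emitter loop: V_Th = I_B·R_Th + V_BE + (β+1)I_B·R_E, so I_B = (3.44 − 0.7) / (4.64 + 201×1.8) = 0.00747 mA.
I_C = β·I_B = 200×0.00747 = 1.49 mA, and I_E = (β+1)I_B = 1.5 mA.
V_CE = V_CC − I_C·R_C − I_E·R_E = 20 − 1.49×1.8 − 1.5×1.8 = 14.6 V.
V_CE = 14.6 V > 0.2 V confirms active-region operation.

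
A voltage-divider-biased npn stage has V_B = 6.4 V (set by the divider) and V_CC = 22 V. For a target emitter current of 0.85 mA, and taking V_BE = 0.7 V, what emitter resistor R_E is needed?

R_E ≈ 6.7 kΩ

V_E = V_B − V_BE = 6.4 − 0.7 = 5.7 V.
R_E = V_E / I_E = 5.7 / 0.85 = 6.71 kΩ.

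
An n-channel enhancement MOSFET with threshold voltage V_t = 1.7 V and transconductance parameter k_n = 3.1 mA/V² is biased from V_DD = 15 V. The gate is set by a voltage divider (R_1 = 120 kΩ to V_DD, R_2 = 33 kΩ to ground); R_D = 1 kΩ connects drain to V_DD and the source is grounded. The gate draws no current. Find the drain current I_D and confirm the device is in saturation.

I_D ≈ 3.7 mA

V_G = V_DD·R_2/(R_1+R_2) = 15×33/153 = 3.24 V. With the source grounded, V_GS = V_G = 3.24 V.
Assume saturation: I_D = (k_n/2)(V_GS − V_t)² = (3.1/2)×(3.24 − 1.7)² = 1.55×1.54² = 3.65 mA.
V_DS = V_DD − I_D·R_D = 15 − 3.65×1 = 11.3 V.
Saturation requires V_DS ≥ V_GS − V_t = 1.54 V; 11.3 ≥ 1.54 ✓.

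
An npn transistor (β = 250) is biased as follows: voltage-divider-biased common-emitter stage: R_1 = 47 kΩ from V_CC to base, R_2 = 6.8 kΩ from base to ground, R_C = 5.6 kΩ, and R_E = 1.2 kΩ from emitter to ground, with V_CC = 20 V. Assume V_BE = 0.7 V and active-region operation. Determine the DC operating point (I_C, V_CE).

Thevenize the base divider: V_Th = V_CC·R_2/(R_1+R_2) = 20×6.8/53.8 = 2.53 V, R_Th = R_1‖R_2 = 5.94 kΩ.
Base-emitter loop: V_Th = I_B·R_Th + V_BE + (β+1)I_B·R_E, so I_B = (2.53 − 0.7) / (5.94 + 251×1.2) = 0.00595 mA.
I_C = β·I_B = 250×0.00595 = 1.49 mA, and I_E = (β+1)I_B = 1.49 mA.
V_CE = V_CC − I_C·R_C − I_E·R_E = 20 − 1.49×5.6 − 1.49×1.2 = 9.88 V.
V_CE = 9.88 V > 0.2 V confirms active-region operation.

I_C ≈ 1.5 mA, V_CE ≈ 9.9 V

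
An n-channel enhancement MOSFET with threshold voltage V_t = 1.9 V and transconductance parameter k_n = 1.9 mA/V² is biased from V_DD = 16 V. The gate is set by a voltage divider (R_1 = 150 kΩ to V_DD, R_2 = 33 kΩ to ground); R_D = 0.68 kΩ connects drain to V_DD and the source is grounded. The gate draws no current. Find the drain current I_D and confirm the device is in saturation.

I_D ≈ 0.92 mA

V_G = V_DD·R_2/(R_1+R_2) = 16×33/183 = 2.89 V. With the source grounded, V_GS = V_G = 2.89 V.
Assume saturation: I_D = (k_n/2)(V_GS − V_t)² = (1.9/2)×(2.89 − 1.9)² = 0.95×0.985² = 0.922 mA.
V_DS = V_DD − I_D·R_D = 16 − 0.922×0.68 = 15.4 V.
Saturation requires V_DS ≥ V_GS − V_t = 0.985 V; 15.4 ≥ 0.985 ✓.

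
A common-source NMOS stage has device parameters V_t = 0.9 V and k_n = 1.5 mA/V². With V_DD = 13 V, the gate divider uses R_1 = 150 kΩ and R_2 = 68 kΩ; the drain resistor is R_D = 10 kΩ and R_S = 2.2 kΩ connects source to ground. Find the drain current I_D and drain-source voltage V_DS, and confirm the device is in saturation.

V_G = V_DD·R_2/(R_1+R_2) = 13×68/218 = 4.06 V.
Assume saturation: I_D = (k_n/2)(V_GS − V_t)² with V_GS = V_G − I_D·R_S = 4.06 − 2.2·I_D.
Substituting gives 3.63·I_D² − 11.4·I_D + 7.47 = 0, with roots I_D = 0.928 or 2.22 mA.
The root I_D = 2.22 mA gives V_GS = -0.819 V ≤ V_t, so take I_D = 0.928 mA.
Then V_GS = 2.01 V and V_DS = V_DD − I_D(R_D+R_S) = 13 − 0.928×12.2 = 1.67 V.
Saturation requires V_DS ≥ V_GS − V_t = 1.11 V; 1.67 ≥ 1.11 ✓.

I_D ≈ 0.93 mA, V_DS ≈ 1.7 V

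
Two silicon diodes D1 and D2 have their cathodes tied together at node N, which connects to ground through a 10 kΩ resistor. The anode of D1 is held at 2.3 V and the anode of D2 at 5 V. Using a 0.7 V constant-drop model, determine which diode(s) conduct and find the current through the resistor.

Assume both conduct. Then node N would need to be at both 2.3−0.7 = 1.6 V and 5−0.7 = 4.3 V, which is impossible.
Assume only D2 conducts: V_N = 5 − 0.7 = 4.3 V, so I_R = 4.3/10 = 0.43 mA.
Check D1: its anode-to-cathode voltage is 2.3 − 4.3 = -2 V < 0.7 V, so it is off. The assumption is consistent.

Only D2 conducts; I_R ≈ 0.43 mA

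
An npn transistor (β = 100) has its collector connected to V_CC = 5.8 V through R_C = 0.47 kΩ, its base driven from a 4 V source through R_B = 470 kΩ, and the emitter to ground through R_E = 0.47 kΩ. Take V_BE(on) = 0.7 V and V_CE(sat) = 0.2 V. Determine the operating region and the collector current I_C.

Assume active. Base-emitter loop: I_B = (V_BB − V_BE)/(R_B + (β+1)R_E) = (4 − 0.7)/(470 + 101×0.47) = 0.00638 mA.
I_C = β·I_B = 100×0.00638 = 0.638 mA.
V_CE = V_CC − I_C·R_C − I_E·R_E = 5.8 − 0.638×0.47 − 0.644×0.47 = 5.2 V > V_CE(sat), so the active-region assumption holds.

active; I_C ≈ 0.64 mA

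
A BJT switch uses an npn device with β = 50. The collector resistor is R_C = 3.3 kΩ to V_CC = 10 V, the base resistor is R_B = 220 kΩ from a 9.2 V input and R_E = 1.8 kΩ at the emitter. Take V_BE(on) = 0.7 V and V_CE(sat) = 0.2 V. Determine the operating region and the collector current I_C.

Assume active. Base-emitter loop: I_B = (V_BB − V_BE)/(R_B + (β+1)R_E) = (9.2 − 0.7)/(220 + 51×1.8) = 0.0273 mA.
I_C = β·I_B = 50×0.0273 = 1.36 mA.
V_CE = V_CC − I_C·R_C − I_E·R_E = 10 − 1.36×3.3 − 1.39×1.8 = 3 V > V_CE(sat), so the active-region assumption holds.

active; I_C ≈ 1.4 mA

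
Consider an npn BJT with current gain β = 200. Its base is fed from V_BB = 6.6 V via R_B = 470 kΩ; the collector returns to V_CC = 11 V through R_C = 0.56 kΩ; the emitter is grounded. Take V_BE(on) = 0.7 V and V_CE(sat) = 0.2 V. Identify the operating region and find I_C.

active; I_C ≈ 2.5 mA

Assume active. Base-emitter loop: I_B = (V_BB − V_BE)/R_B = (6.6 − 0.7)/470 = 0.0126 mA.
I_C = β·I_B = 200×0.0126 = 2.51 mA.
V_CE = V_CC − I_C·R_C = 11 − 2.51×0.56 = 9.59 V > V_CE(sat), so the active-region assumption holds.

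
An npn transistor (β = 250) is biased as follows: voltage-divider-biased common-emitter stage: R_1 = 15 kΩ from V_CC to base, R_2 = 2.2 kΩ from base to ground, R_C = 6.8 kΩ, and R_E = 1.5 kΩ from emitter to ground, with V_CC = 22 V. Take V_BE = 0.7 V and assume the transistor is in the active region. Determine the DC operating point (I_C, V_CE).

Thevenize the base divider: V_Th = V_CC·R_2/(R_1+R_2) = 22×2.2/17.2 = 2.81 V, R_Th = R_1‖R_2 = 1.92 kΩ.
Base-emitter loop: V_Th = I_B·R_Th + V_BE + (β+1)I_B·R_E, so I_B = (2.81 − 0.7) / (1.92 + 251×1.5) = 0.00559 mA.
I_C = β·I_B = 250×0.00559 = 1.4 mA, and I_E = (β+1)I_B = 1.4 mA.
V_CE = V_CC − I_C·R_C − I_E·R_E = 22 − 1.4×6.8 − 1.4×1.5 = 10.4 V.
V_CE = 10.4 V > 0.2 V confirms active-region operation.

I_C ≈ 1.4 mA, V_CE ≈ 10 V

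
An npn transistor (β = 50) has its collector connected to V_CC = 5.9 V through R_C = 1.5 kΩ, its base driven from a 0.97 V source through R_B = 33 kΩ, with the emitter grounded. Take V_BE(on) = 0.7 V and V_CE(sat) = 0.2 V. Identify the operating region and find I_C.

Assume active. Base-emitter loop: I_B = (V_BB − V_BE)/R_B = (0.97 − 0.7)/33 = 0.00818 mA.
I_C = β·I_B = 50×0.00818 = 0.409 mA.
V_CE = V_CC − I_C·R_C = 5.9 − 0.409×1.5 = 5.29 V > V_CE(sat), so the active-region assumption holds.

active; I_C ≈ 0.41 mA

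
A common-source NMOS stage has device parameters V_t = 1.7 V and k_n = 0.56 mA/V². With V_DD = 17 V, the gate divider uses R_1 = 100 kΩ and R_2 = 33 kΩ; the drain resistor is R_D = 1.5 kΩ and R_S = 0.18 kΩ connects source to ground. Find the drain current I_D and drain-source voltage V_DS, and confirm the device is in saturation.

V_G = V_DD·R_2/(R_1+R_2) = 17×33/133 = 4.22 V.
Assume saturation: I_D = (k_n/2)(V_GS − V_t)² with V_GS = V_G − I_D·R_S = 4.22 − 0.18·I_D.
Substituting gives 0.00907·I_D² − 1.25·I_D + 1.78 = 0, with roots I_D = 1.43 or 137 mA.
The root I_D = 137 mA gives V_GS = -20.4 V ≤ V_t, so take I_D = 1.43 mA.
Then V_GS = 3.96 V and V_DS = V_DD − I_D(R_D+R_S) = 17 − 1.43×1.68 = 14.6 V.
Saturation requires V_DS ≥ V_GS − V_t = 2.26 V; 14.6 ≥ 2.26 ✓.

I_D ≈ 1.4 mA, V_DS ≈ 15 V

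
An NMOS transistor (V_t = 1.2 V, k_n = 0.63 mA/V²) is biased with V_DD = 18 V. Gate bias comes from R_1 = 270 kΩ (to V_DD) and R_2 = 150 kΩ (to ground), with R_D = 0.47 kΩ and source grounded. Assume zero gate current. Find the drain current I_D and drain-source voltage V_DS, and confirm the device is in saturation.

V_G = V_DD·R_2/(R_1+R_2) = 18×150/420 = 6.43 V. With the source grounded, V_GS = V_G = 6.43 V.
Assume saturation: I_D = (k_n/2)(V_GS − V_t)² = (0.63/2)×(6.43 − 1.2)² = 0.315×5.23² = 8.61 mA.
V_DS = V_DD − I_D·R_D = 18 − 8.61×0.47 = 14 V.
Saturation requires V_DS ≥ V_GS − V_t = 5.23 V; 14 ≥ 5.23 ✓.

I_D ≈ 8.6 mA, V_DS ≈ 14 V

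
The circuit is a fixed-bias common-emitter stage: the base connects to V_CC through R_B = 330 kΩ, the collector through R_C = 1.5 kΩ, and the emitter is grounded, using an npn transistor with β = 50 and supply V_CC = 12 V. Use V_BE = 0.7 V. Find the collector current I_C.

I_C ≈ 1.7 mA

Base loop: V_CC = I_B·R_B + V_BE, so I_B = (12 − 0.7)/330 kΩ = 0.0342 mA.
In the active region I_C = β·I_B = 50 × 0.0342 = 1.71 mA.
Collector loop: V_CE = V_CC − I_C·R_C = 12 − 1.71×1.5 = 9.43 V.
Since V_CE = 9.43 V > V_CE(sat) ≈ 0.2 V, the transistor is in the active region as assumed.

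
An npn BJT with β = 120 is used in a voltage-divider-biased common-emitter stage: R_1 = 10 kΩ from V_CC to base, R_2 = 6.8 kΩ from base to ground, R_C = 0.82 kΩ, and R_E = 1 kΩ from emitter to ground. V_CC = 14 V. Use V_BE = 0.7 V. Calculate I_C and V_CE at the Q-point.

Thevenize the base divider: V_Th = V_CC·R_2/(R_1+R_2) = 14×6.8/16.8 = 5.67 V, R_Th = R_1‖R_2 = 4.05 kΩ.
Base-emitter loop: V_Th = I_B·R_Th + V_BE + (β+1)I_B·R_E, so I_B = (5.67 − 0.7) / (4.05 + 121×1) = 0.0397 mA.
I_C = β·I_B = 120×0.0397 = 4.77 mA, and I_E = (β+1)I_B = 4.81 mA.
V_CE = V_CC − I_C·R_C − I_E·R_E = 14 − 4.77×0.82 − 4.81×1 = 5.29 V.
V_CE = 5.29 V > 0.2 V confirms active-region operation.

I_C ≈ 4.8 mA, V_CE ≈ 5.3 V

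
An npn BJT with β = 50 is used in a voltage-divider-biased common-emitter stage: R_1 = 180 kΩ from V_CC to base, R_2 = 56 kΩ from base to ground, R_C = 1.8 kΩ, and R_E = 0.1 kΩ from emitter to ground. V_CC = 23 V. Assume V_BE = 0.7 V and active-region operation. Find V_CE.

V_CE ≈ 14 V

Thevenize the base divider: V_Th = V_CC·R_2/(R_1+R_2) = 23×56/236 = 5.46 V, R_Th = R_1‖R_2 = 42.7 kΩ.
Base-emitter loop: V_Th = I_B·R_Th + V_BE + (β+1)I_B·R_E, so I_B = (5.46 − 0.7) / (42.7 + 51×0.1) = 0.0995 mA.
I_C = β·I_B = 50×0.0995 = 4.98 mA, and I_E = (β+1)I_B = 5.07 mA.
V_CE = V_CC − I_C·R_C − I_E·R_E = 23 − 4.98×1.8 − 5.07×0.1 = 13.5 V.
V_CE = 13.5 V > 0.2 V confirms active-region operation.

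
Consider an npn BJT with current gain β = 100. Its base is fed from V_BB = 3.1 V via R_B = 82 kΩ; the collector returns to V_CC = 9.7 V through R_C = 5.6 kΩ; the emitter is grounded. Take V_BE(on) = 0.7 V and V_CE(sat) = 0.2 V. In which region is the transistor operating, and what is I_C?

saturation; I_C ≈ 1.7 mA

Assume active: I_B = (3.1 − 0.7)/82 = 0.0293 mA, giving I_C = β·I_B = 2.93 mA.
But then V_CE = 9.7 − 2.93×5.6 = -6.69 V < V_CE(sat) = 0.2 V — impossible in the active region.
So the transistor is saturated. With V_CE = 0.2 V, I_C = (V_CC − 0.2)/R_C = 9.5/5.6 = 1.7 mA.
Check: β·I_B = 2.93 mA > I_C = 1.7 mA, confirming saturation.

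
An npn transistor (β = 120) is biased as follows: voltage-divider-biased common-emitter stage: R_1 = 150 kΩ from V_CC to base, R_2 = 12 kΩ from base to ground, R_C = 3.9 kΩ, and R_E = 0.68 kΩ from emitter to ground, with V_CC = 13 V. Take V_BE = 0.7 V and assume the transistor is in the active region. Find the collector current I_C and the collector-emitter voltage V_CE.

Thevenize the base divider: V_Th = V_CC·R_2/(R_1+R_2) = 13×12/162 = 0.963 V, R_Th = R_1‖R_2 = 11.1 kΩ.
Base-emitter loop: V_Th = I_B·R_Th + V_BE + (β+1)I_B·R_E, so I_B = (0.963 − 0.7) / (11.1 + 121×0.68) = 0.00282 mA.
I_C = β·I_B = 120×0.00282 = 0.338 mA, and I_E = (β+1)I_B = 0.341 mA.
V_CE = V_CC − I_C·R_C − I_E·R_E = 13 − 0.338×3.9 − 0.341×0.68 = 11.5 V.
V_CE = 11.5 V > 0.2 V confirms active-region operation.

I_C ≈ 0.34 mA, V_CE ≈ 11 V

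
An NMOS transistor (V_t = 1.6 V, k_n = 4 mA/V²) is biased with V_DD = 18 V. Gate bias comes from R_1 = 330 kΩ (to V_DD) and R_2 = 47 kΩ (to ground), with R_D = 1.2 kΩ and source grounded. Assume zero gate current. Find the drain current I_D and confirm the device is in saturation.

V_G = V_DD·R_2/(R_1+R_2) = 18×47/377 = 2.24 V. With the source grounded, V_GS = V_G = 2.24 V.
Assume saturation: I_D = (k_n/2)(V_GS − V_t)² = (4/2)×(2.24 − 1.6)² = 2×0.644² = 0.83 mA.
V_DS = V_DD − I_D·R_D = 18 − 0.83×1.2 = 17 V.
Saturation requires V_DS ≥ V_GS − V_t = 0.644 V; 17 ≥ 0.644 ✓.

I_D ≈ 0.83 mA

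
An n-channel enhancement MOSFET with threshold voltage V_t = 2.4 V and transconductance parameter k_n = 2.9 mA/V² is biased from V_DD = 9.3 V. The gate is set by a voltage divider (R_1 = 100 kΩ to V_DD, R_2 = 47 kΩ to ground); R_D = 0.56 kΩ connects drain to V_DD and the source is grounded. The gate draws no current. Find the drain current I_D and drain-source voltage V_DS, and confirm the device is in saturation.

I_D ≈ 0.48 mA, V_DS ≈ 9 V

V_G = V_DD·R_2/(R_1+R_2) = 9.3×47/147 = 2.97 V. With the source grounded, V_GS = V_G = 2.97 V.
Assume saturation: I_D = (k_n/2)(V_GS − V_t)² = (2.9/2)×(2.97 − 2.4)² = 1.45×0.573² = 0.477 mA.
V_DS = V_DD − I_D·R_D = 9.3 − 0.477×0.56 = 9.03 V.
Saturation requires V_DS ≥ V_GS − V_t = 0.573 V; 9.03 ≥ 0.573 ✓.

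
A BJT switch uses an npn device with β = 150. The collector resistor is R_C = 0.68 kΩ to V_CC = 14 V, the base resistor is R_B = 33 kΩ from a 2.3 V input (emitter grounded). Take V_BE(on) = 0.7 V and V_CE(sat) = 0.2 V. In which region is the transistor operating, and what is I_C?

Assume active. Base-emitter loop: I_B = (V_BB − V_BE)/R_B = (2.3 − 0.7)/33 = 0.0485 mA.
I_C = β·I_B = 150×0.0485 = 7.27 mA.
V_CE = V_CC − I_C·R_C = 14 − 7.27×0.68 = 9.05 V > V_CE(sat), so the active-region assumption holds.

active; I_C ≈ 7.3 mA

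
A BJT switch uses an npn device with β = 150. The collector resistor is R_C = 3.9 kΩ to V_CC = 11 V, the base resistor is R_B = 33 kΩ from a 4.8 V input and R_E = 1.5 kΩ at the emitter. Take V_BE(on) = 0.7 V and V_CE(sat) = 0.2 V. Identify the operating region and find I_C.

saturation; I_C ≈ 2 mA

Assume active: I_B = (4.8 − 0.7)/(33 + 151×1.5) = 0.0158 mA, I_C = β·I_B = 2.37 mA.
Then V_CE = 11 − 2.37×3.9 − 2.39×1.5 = -1.82 V < 0.2 V — the active assumption fails.
Re-solve with V_CE = 0.2 V. KCL at the emitter: V_E/R_E = (V_BB−0.7−V_E)/R_B + (V_CC−0.2−V_E)/R_C, giving V_E = 3.03 V.
I_C = (V_CC − 0.2 − V_E)/R_C = (10.8 − 3.03)/3.9 = 1.99 mA.
Check: I_B = (4.1 − 3.03)/33 = 0.0323 mA, and β·I_B = 4.84 mA > I_C, confirming saturation.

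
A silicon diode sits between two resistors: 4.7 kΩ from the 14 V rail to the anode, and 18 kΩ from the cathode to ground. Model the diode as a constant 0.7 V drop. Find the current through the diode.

I ≈ 0.59 mA

The two resistors are in series with the diode, so KVL gives 14 = I·4.7 + 0.7 + I·18.
I = (14 − 0.7) / (4.7 + 18) kΩ = 13.3 / 22.7 = 0.586 mA.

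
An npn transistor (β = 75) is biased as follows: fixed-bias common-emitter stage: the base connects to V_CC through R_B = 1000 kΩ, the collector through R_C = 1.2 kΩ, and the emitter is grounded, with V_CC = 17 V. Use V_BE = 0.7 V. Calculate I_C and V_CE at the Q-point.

I_C ≈ 1.2 mA, V_CE ≈ 16 V

Base loop: V_CC = I_B·R_B + V_BE, so I_B = (17 − 0.7)/1000 kΩ = 0.0163 mA.
In the active region I_C = β·I_B = 75 × 0.0163 = 1.22 mA.
Collector loop: V_CE = V_CC − I_C·R_C = 17 − 1.22×1.2 = 15.5 V.
Since V_CE = 15.5 V > V_CE(sat) ≈ 0.2 V, the transistor is in the active region as assumed.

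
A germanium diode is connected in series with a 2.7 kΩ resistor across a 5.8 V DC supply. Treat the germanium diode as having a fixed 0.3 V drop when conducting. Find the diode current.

KVL around the loop: 5.8 = V_D + I·R = 0.3 + I × 2.7 kΩ.
So I = (5.8 − 0.3) / 2.7 kΩ = 5.5 / 2.7 = 2.04 mA.

I ≈ 2 mA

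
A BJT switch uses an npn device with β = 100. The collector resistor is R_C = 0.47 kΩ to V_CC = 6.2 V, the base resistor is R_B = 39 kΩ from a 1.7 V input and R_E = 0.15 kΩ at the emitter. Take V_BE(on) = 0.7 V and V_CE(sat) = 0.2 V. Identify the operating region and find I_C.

Assume active. Base-emitter loop: I_B = (V_BB − V_BE)/(R_B + (β+1)R_E) = (1.7 − 0.7)/(39 + 101×0.15) = 0.0185 mA.
I_C = β·I_B = 100×0.0185 = 1.85 mA.
V_CE = V_CC − I_C·R_C − I_E·R_E = 6.2 − 1.85×0.47 − 1.87×0.15 = 5.05 V > V_CE(sat), so the active-region assumption holds.

active; I_C ≈ 1.8 mA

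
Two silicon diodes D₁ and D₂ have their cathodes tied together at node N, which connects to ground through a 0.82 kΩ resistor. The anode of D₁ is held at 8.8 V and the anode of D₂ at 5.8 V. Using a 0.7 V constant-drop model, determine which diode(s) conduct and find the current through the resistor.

Assume both conduct. Then node N would need to be at both 8.8−0.7 = 8.1 V and 5.8−0.7 = 5.1 V, which is impossible.
Assume only D₁ conducts: V_N = 8.8 − 0.7 = 8.1 V, so I_R = 8.1/0.82 = 9.88 mA.
Check D₂: its anode-to-cathode voltage is 5.8 − 8.1 = -2.3 V < 0.7 V, so it is off. The assumption is consistent.

Only D₁ conducts; I_R ≈ 9.9 mA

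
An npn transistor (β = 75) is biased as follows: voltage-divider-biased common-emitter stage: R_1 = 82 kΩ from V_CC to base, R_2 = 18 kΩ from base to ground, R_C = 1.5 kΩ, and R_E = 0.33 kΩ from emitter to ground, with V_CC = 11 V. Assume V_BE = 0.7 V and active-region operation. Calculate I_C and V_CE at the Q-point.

Thevenize the base divider: V_Th = V_CC·R_2/(R_1+R_2) = 11×18/100 = 1.98 V, R_Th = R_1‖R_2 = 14.8 kΩ.
Base-emitter loop: V_Th = I_B·R_Th + V_BE + (β+1)I_B·R_E, so I_B = (1.98 − 0.7) / (14.8 + 76×0.33) = 0.0321 mA.
I_C = β·I_B = 75×0.0321 = 2.41 mA, and I_E = (β+1)I_B = 2.44 mA.
V_CE = V_CC − I_C·R_C − I_E·R_E = 11 − 2.41×1.5 − 2.44×0.33 = 6.58 V.
V_CE = 6.58 V > 0.2 V confirms active-region operation.

I_C ≈ 2.4 mA, V_CE ≈ 6.6 V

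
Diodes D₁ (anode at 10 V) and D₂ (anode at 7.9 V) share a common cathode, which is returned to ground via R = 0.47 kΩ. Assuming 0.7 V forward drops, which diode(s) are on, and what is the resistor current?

Only D₁ conducts; I_R ≈ 20 mA

Assume both conduct. Then node N would need to be at both 10−0.7 = 9.3 V and 7.9−0.7 = 7.2 V, which is impossible.
Assume only D₁ conducts: V_N = 10 − 0.7 = 9.3 V, so I_R = 9.3/0.47 = 19.8 mA.
Check D₂: its anode-to-cathode voltage is 7.9 − 9.3 = -1.4 V < 0.7 V, so it is off. The assumption is consistent.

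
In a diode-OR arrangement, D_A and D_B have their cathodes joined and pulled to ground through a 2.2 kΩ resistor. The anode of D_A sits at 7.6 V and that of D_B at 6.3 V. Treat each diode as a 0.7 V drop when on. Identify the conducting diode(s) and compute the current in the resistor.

Only D_A conducts; I_R ≈ 3.1 mA

Assume both conduct. Then node N would need to be at both 7.6−0.7 = 6.9 V and 6.3−0.7 = 5.6 V, which is impossible.
Assume only D_A conducts: V_N = 7.6 − 0.7 = 6.9 V, so I_R = 6.9/2.2 = 3.14 mA.
Check D_B: its anode-to-cathode voltage is 6.3 − 6.9 = -0.6 V < 0.7 V, so it is off. The assumption is consistent.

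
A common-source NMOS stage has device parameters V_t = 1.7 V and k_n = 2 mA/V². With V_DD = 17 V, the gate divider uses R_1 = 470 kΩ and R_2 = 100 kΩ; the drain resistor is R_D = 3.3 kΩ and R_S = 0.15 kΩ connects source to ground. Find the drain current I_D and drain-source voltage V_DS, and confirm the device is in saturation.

V_G = V_DD·R_2/(R_1+R_2) = 17×100/570 = 2.98 V.
Assume saturation: I_D = (k_n/2)(V_GS − V_t)² with V_GS = V_G − I_D·R_S = 2.98 − 0.15·I_D.
Substituting gives 0.0225·I_D² − 1.38·I_D + 1.64 = 0, with roots I_D = 1.21 or 60.3 mA.
The root I_D = 60.3 mA gives V_GS = -6.07 V ≤ V_t, so take I_D = 1.21 mA.
Then V_GS = 2.8 V and V_DS = V_DD − I_D(R_D+R_S) = 17 − 1.21×3.45 = 12.8 V.
Saturation requires V_DS ≥ V_GS − V_t = 1.1 V; 12.8 ≥ 1.1 ✓.

I_D ≈ 1.2 mA, V_DS ≈ 13 V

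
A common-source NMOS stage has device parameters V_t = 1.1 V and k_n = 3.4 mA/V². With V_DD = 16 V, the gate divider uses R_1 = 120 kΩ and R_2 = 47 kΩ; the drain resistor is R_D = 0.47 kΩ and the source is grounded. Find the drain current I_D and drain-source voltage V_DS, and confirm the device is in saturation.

V_G = V_DD·R_2/(R_1+R_2) = 16×47/167 = 4.5 V. With the source grounded, V_GS = V_G = 4.5 V.
Assume saturation: I_D = (k_n/2)(V_GS − V_t)² = (3.4/2)×(4.5 − 1.1)² = 1.7×3.4² = 19.7 mA.
V_DS = V_DD − I_D·R_D = 16 − 19.7×0.47 = 6.75 V.
Saturation requires V_DS ≥ V_GS − V_t = 3.4 V; 6.75 ≥ 3.4 ✓.

I_D ≈ 20 mA, V_DS ≈ 6.7 V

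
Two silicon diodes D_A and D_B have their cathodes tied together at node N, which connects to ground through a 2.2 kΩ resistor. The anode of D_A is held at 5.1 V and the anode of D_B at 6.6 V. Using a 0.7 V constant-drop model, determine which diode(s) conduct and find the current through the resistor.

Assume both conduct. Then node N would need to be at both 5.1−0.7 = 4.4 V and 6.6−0.7 = 5.9 V, which is impossible.
Assume only D_B conducts: V_N = 6.6 − 0.7 = 5.9 V, so I_R = 5.9/2.2 = 2.68 mA.
Check D_A: its anode-to-cathode voltage is 5.1 − 5.9 = -0.8 V < 0.7 V, so it is off. The assumption is consistent.

Only D_B conducts; I_R ≈ 2.7 mA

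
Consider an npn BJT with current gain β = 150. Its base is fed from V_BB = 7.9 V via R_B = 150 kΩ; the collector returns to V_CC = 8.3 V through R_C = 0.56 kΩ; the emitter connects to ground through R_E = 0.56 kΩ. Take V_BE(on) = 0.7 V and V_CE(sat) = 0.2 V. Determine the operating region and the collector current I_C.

active; I_C ≈ 4.6 mA

Assume active. Base-emitter loop: I_B = (V_BB − V_BE)/(R_B + (β+1)R_E) = (7.9 − 0.7)/(150 + 151×0.56) = 0.0307 mA.
I_C = β·I_B = 150×0.0307 = 4.6 mA.
V_CE = V_CC − I_C·R_C − I_E·R_E = 8.3 − 4.6×0.56 − 4.64×0.56 = 3.13 V > V_CE(sat), so the active-region assumption holds.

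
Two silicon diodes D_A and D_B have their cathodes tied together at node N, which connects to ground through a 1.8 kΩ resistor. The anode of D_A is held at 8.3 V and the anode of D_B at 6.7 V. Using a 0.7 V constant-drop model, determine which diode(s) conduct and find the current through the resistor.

Assume both conduct. Then node N would need to be at both 8.3−0.7 = 7.6 V and 6.7−0.7 = 6 V, which is impossible.
Assume only D_A conducts: V_N = 8.3 − 0.7 = 7.6 V, so I_R = 7.6/1.8 = 4.22 mA.
Check D_B: its anode-to-cathode voltage is 6.7 − 7.6 = -0.9 V < 0.7 V, so it is off. The assumption is consistent.

Only D_A conducts; I_R ≈ 4.2 mA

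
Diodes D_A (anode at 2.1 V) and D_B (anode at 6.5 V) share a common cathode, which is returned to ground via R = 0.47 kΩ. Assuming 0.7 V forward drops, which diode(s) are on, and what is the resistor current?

Assume both conduct. Then node N would need to be at both 2.1−0.7 = 1.4 V and 6.5−0.7 = 5.8 V, which is impossible.
Assume only D_B conducts: V_N = 6.5 − 0.7 = 5.8 V, so I_R = 5.8/0.47 = 12.3 mA.
Check D_A: its anode-to-cathode voltage is 2.1 − 5.8 = -3.7 V < 0.7 V, so it is off. The assumption is consistent.

Only D_B conducts; I_R ≈ 12 mA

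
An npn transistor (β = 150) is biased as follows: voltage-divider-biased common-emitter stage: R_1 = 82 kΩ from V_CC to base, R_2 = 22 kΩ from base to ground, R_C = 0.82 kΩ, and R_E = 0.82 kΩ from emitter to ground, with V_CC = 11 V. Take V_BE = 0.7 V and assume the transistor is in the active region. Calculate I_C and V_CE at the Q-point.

Thevenize the base divider: V_Th = V_CC·R_2/(R_1+R_2) = 11×22/104 = 2.33 V, R_Th = R_1‖R_2 = 17.3 kΩ.
Base-emitter loop: V_Th = I_B·R_Th + V_BE + (β+1)I_B·R_E, so I_B = (2.33 − 0.7) / (17.3 + 151×0.82) = 0.0115 mA.
I_C = β·I_B = 150×0.0115 = 1.73 mA, and I_E = (β+1)I_B = 1.74 mA.
V_CE = V_CC − I_C·R_C − I_E·R_E = 11 − 1.73×0.82 − 1.74×0.82 = 8.16 V.
V_CE = 8.16 V > 0.2 V confirms active-region operation.

I_C ≈ 1.7 mA, V_CE ≈ 8.2 V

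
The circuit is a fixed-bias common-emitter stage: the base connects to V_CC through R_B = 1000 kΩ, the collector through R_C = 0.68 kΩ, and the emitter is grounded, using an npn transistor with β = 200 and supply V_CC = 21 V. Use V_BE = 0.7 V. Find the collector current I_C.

I_C ≈ 4.1 mA

Base loop: V_CC = I_B·R_B + V_BE, so I_B = (21 − 0.7)/1000 kΩ = 0.0203 mA.
In the active region I_C = β·I_B = 200 × 0.0203 = 4.06 mA.
Collector loop: V_CE = V_CC − I_C·R_C = 21 − 4.06×0.68 = 18.2 V.
Since V_CE = 18.2 V > V_CE(sat) ≈ 0.2 V, the transistor is in the active region as assumed.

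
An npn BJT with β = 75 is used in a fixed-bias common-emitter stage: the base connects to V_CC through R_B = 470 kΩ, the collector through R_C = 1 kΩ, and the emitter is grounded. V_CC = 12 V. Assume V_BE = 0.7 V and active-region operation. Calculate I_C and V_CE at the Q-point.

Base loop: V_CC = I_B·R_B + V_BE, so I_B = (12 − 0.7)/470 kΩ = 0.024 mA.
In the active region I_C = β·I_B = 75 × 0.024 = 1.8 mA.
Collector loop: V_CE = V_CC − I_C·R_C = 12 − 1.8×1 = 10.2 V.
Since V_CE = 10.2 V > V_CE(sat) ≈ 0.2 V, the transistor is in the active region as assumed.

I_C ≈ 1.8 mA, V_CE ≈ 10 V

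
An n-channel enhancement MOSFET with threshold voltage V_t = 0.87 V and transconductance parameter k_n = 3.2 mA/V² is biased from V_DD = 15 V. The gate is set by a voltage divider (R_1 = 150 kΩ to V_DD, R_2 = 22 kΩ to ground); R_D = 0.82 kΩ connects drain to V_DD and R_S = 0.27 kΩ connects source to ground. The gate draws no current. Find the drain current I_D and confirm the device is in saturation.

V_G = V_DD·R_2/(R_1+R_2) = 15×22/172 = 1.92 V.
Assume saturation: I_D = (k_n/2)(V_GS − V_t)² with V_GS = V_G − I_D·R_S = 1.92 − 0.27·I_D.
Substituting gives 0.117·I_D² − 1.91·I_D + 1.76 = 0, with roots I_D = 0.982 or 15.4 mA.
The root I_D = 15.4 mA gives V_GS = -2.23 V ≤ V_t, so take I_D = 0.982 mA.
Then V_GS = 1.65 V and V_DS = V_DD − I_D(R_D+R_S) = 15 − 0.982×1.09 = 13.9 V.
Saturation requires V_DS ≥ V_GS − V_t = 0.783 V; 13.9 ≥ 0.783 ✓.

I_D ≈ 0.98 mA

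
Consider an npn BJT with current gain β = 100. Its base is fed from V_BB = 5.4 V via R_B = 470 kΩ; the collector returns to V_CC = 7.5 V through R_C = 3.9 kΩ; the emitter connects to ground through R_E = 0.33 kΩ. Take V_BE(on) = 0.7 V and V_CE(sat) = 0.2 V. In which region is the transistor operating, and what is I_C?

Assume active. Base-emitter loop: I_B = (V_BB − V_BE)/(R_B + (β+1)R_E) = (5.4 − 0.7)/(470 + 101×0.33) = 0.00934 mA.
I_C = β·I_B = 100×0.00934 = 0.934 mA.
V_CE = V_CC − I_C·R_C − I_E·R_E = 7.5 − 0.934×3.9 − 0.943×0.33 = 3.55 V > V_CE(sat), so the active-region assumption holds.

active; I_C ≈ 0.93 mA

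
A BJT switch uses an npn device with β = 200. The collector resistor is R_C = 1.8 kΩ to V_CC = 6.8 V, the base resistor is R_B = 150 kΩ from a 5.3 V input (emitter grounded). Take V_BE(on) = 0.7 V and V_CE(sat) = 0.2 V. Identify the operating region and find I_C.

saturation; I_C ≈ 3.7 mA

Assume active: I_B = (5.3 − 0.7)/150 = 0.0307 mA, giving I_C = β·I_B = 6.13 mA.
But then V_CE = 6.8 − 6.13×1.8 = -4.24 V < V_CE(sat) = 0.2 V — impossible in the active region.
So the transistor is saturated. With V_CE = 0.2 V, I_C = (V_CC − 0.2)/R_C = 6.6/1.8 = 3.67 mA.
Check: β·I_B = 6.13 mA > I_C = 3.67 mA, confirming saturation.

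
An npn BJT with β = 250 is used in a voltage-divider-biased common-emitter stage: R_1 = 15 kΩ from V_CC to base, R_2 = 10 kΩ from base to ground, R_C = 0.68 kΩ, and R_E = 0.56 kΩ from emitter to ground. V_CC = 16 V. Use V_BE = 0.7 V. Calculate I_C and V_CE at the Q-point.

I_C ≈ 9.7 mA, V_CE ≈ 3.9 V

Thevenize the base divider: V_Th = V_CC·R_2/(R_1+R_2) = 16×10/25 = 6.4 V, R_Th = R_1‖R_2 = 6 kΩ.
Base-emitter loop: V_Th = I_B·R_Th + V_BE + (β+1)I_B·R_E, so I_B = (6.4 − 0.7) / (6 + 251×0.56) = 0.0389 mA.
I_C = β·I_B = 250×0.0389 = 9.72 mA, and I_E = (β+1)I_B = 9.76 mA.
V_CE = V_CC − I_C·R_C − I_E·R_E = 16 − 9.72×0.68 − 9.76×0.56 = 3.92 V.
V_CE = 3.92 V > 0.2 V confirms active-region operation.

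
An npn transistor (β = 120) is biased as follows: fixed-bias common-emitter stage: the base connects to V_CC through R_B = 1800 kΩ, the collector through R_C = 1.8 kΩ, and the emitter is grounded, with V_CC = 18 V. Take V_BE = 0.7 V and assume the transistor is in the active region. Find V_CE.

V_CE ≈ 16 V

Base loop: V_CC = I_B·R_B + V_BE, so I_B = (18 − 0.7)/1800 kΩ = 0.00961 mA.
In the active region I_C = β·I_B = 120 × 0.00961 = 1.15 mA.
Collector loop: V_CE = V_CC − I_C·R_C = 18 − 1.15×1.8 = 15.9 V.
Since V_CE = 15.9 V > V_CE(sat) ≈ 0.2 V, the transistor is in the active region as assumed.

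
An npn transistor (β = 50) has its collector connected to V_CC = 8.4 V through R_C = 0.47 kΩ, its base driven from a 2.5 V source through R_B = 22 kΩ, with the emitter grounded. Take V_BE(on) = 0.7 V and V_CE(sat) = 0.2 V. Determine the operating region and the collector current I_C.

Assume active. Base-emitter loop: I_B = (V_BB − V_BE)/R_B = (2.5 − 0.7)/22 = 0.0818 mA.
I_C = β·I_B = 50×0.0818 = 4.09 mA.
V_CE = V_CC − I_C·R_C = 8.4 − 4.09×0.47 = 6.48 V > V_CE(sat), so the active-region assumption holds.

active; I_C ≈ 4.1 mA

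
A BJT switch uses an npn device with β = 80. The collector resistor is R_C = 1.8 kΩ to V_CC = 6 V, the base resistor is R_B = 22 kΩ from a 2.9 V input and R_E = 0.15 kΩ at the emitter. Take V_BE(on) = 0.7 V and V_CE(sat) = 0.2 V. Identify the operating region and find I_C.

Assume active: I_B = (2.9 − 0.7)/(22 + 81×0.15) = 0.0644 mA, I_C = β·I_B = 5.15 mA.
Then V_CE = 6 − 5.15×1.8 − 5.22×0.15 = -4.06 V < 0.2 V — the active assumption fails.
Re-solve with V_CE = 0.2 V. KCL at the emitter: V_E/R_E = (V_BB−0.7−V_E)/R_B + (V_CC−0.2−V_E)/R_C, giving V_E = 0.457 V.
I_C = (V_CC − 0.2 − V_E)/R_C = (5.8 − 0.457)/1.8 = 2.97 mA.
Check: I_B = (2.2 − 0.457)/22 = 0.0792 mA, and β·I_B = 6.34 mA > I_C, confirming saturation.

saturation; I_C ≈ 3 mA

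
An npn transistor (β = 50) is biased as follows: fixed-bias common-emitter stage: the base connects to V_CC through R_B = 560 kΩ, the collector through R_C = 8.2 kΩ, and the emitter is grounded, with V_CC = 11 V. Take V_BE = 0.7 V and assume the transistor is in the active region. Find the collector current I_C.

I_C ≈ 0.92 mA

Base loop: V_CC = I_B·R_B + V_BE, so I_B = (11 − 0.7)/560 kΩ = 0.0184 mA.
In the active region I_C = β·I_B = 50 × 0.0184 = 0.92 mA.
Collector loop: V_CE = V_CC − I_C·R_C = 11 − 0.92×8.2 = 3.46 V.
Since V_CE = 3.46 V > V_CE(sat) ≈ 0.2 V, the transistor is in the active region as assumed.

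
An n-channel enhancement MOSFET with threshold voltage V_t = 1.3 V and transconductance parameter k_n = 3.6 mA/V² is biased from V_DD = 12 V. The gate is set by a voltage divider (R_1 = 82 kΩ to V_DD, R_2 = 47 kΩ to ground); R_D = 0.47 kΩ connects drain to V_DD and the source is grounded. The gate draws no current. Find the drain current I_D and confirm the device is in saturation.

V_G = V_DD·R_2/(R_1+R_2) = 12×47/129 = 4.37 V. With the source grounded, V_GS = V_G = 4.37 V.
Assume saturation: I_D = (k_n/2)(V_GS − V_t)² = (3.6/2)×(4.37 − 1.3)² = 1.8×3.07² = 17 mA.
V_DS = V_DD − I_D·R_D = 12 − 17×0.47 = 4.02 V.
Saturation requires V_DS ≥ V_GS − V_t = 3.07 V; 4.02 ≥ 3.07 ✓.

I_D ≈ 17 mA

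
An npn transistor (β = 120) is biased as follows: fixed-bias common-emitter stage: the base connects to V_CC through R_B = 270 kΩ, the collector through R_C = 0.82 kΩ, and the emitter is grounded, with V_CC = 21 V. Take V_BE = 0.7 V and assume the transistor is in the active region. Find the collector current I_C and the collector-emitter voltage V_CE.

Base loop: V_CC = I_B·R_B + V_BE, so I_B = (21 − 0.7)/270 kΩ = 0.0752 mA.
In the active region I_C = β·I_B = 120 × 0.0752 = 9.02 mA.
Collector loop: V_CE = V_CC − I_C·R_C = 21 − 9.02×0.82 = 13.6 V.
Since V_CE = 13.6 V > V_CE(sat) ≈ 0.2 V, the transistor is in the active region as assumed.

I_C ≈ 9 mA, V_CE ≈ 14 V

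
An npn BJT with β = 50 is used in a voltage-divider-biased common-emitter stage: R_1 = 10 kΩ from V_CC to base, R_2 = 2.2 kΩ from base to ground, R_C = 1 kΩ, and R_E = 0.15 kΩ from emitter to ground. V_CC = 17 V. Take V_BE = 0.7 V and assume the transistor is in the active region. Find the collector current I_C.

Thevenize the base divider: V_Th = V_CC·R_2/(R_1+R_2) = 17×2.2/12.2 = 3.07 V, R_Th = R_1‖R_2 = 1.8 kΩ.
Base-emitter loop: V_Th = I_B·R_Th + V_BE + (β+1)I_B·R_E, so I_B = (3.07 − 0.7) / (1.8 + 51×0.15) = 0.25 mA.
I_C = β·I_B = 50×0.25 = 12.5 mA, and I_E = (β+1)I_B = 12.8 mA.
V_CE = V_CC − I_C·R_C − I_E·R_E = 17 − 12.5×1 − 12.8×0.15 = 2.57 V.
V_CE = 2.57 V > 0.2 V confirms active-region operation.

I_C ≈ 13 mA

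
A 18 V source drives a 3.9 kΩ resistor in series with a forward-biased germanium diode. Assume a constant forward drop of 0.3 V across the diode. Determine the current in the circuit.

I ≈ 4.5 mA

KVL around the loop: 18 = V_D + I·R = 0.3 + I × 3.9 kΩ.
So I = (18 − 0.3) / 3.9 kΩ = 17.7 / 3.9 = 4.54 mA.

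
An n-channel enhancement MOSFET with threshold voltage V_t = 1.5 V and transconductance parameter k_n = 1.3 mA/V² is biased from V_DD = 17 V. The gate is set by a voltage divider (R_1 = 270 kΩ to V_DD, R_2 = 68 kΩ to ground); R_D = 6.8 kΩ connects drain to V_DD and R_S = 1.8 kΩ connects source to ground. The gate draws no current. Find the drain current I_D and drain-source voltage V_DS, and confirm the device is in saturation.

V_G = V_DD·R_2/(R_1+R_2) = 17×68/338 = 3.42 V.
Assume saturation: I_D = (k_n/2)(V_GS − V_t)² with V_GS = V_G − I_D·R_S = 3.42 − 1.8·I_D.
Substituting gives 2.11·I_D² − 5.49·I_D + 2.4 = 0, with roots I_D = 0.554 or 2.05 mA.
The root I_D = 2.05 mA gives V_GS = -0.278 V ≤ V_t, so take I_D = 0.554 mA.
Then V_GS = 2.42 V and V_DS = V_DD − I_D(R_D+R_S) = 17 − 0.554×8.6 = 12.2 V.
Saturation requires V_DS ≥ V_GS − V_t = 0.923 V; 12.2 ≥ 0.923 ✓.

I_D ≈ 0.55 mA, V_DS ≈ 12 V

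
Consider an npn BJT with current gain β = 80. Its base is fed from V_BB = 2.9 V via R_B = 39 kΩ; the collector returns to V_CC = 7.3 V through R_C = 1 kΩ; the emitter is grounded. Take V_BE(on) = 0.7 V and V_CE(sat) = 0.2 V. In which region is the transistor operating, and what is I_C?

active; I_C ≈ 4.5 mA

Assume active. Base-emitter loop: I_B = (V_BB − V_BE)/R_B = (2.9 − 0.7)/39 = 0.0564 mA.
I_C = β·I_B = 80×0.0564 = 4.51 mA.
V_CE = V_CC − I_C·R_C = 7.3 − 4.51×1 = 2.79 V > V_CE(sat), so the active-region assumption holds.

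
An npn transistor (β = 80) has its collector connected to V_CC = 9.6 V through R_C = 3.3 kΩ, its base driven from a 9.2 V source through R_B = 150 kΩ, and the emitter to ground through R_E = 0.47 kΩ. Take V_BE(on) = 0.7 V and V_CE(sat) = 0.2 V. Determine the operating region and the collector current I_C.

saturation; I_C ≈ 2.5 mA

Assume active: I_B = (9.2 − 0.7)/(150 + 81×0.47) = 0.0452 mA, I_C = β·I_B = 3.62 mA.
Then V_CE = 9.6 − 3.62×3.3 − 3.66×0.47 = -4.05 V < 0.2 V — the active assumption fails.
Re-solve with V_CE = 0.2 V. KCL at the emitter: V_E/R_E = (V_BB−0.7−V_E)/R_B + (V_CC−0.2−V_E)/R_C, giving V_E = 1.19 V.
I_C = (V_CC − 0.2 − V_E)/R_C = (9.4 − 1.19)/3.3 = 2.49 mA.
Check: I_B = (8.5 − 1.19)/150 = 0.0487 mA, and β·I_B = 3.9 mA > I_C, confirming saturation.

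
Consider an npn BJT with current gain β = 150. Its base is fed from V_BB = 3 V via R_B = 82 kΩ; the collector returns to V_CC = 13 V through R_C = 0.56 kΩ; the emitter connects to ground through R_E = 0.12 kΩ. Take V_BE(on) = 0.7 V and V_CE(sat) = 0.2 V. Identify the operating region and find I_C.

active; I_C ≈ 3.4 mA

Assume active. Base-emitter loop: I_B = (V_BB − V_BE)/(R_B + (β+1)R_E) = (3 − 0.7)/(82 + 151×0.12) = 0.023 mA.
I_C = β·I_B = 150×0.023 = 3.45 mA.
V_CE = V_CC − I_C·R_C − I_E·R_E = 13 − 3.45×0.56 − 3.47×0.12 = 10.7 V > V_CE(sat), so the active-region assumption holds.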